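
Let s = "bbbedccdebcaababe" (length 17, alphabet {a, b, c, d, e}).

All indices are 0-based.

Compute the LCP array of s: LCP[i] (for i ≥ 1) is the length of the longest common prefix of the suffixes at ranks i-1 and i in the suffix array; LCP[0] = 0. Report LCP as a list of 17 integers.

sorted suffixes:
  #0 SA[0]=11  'aababe'
  #1 SA[1]=12  'ababe'
  #2 SA[2]=14  'abe'
  #3 SA[3]=13  'babe'
  #4 SA[4]=0  'bbbedccdebcaababe'
  #5 SA[5]=1  'bbedccdebcaababe'
  #6 SA[6]=9  'bcaababe'
  #7 SA[7]=15  'be'
  #8 SA[8]=2  'bedccdebcaababe'
  #9 SA[9]=10  'caababe'
  #10 SA[10]=5  'ccdebcaababe'
  #11 SA[11]=6  'cdebcaababe'
  #12 SA[12]=4  'dccdebcaababe'
  #13 SA[13]=7  'debcaababe'
  #14 SA[14]=16  'e'
  #15 SA[15]=8  'ebcaababe'
  #16 SA[16]=3  'edccdebcaababe'

SA = [11, 12, 14, 13, 0, 1, 9, 15, 2, 10, 5, 6, 4, 7, 16, 8, 3]
i: (SA[i-1],SA[i]) lcp shared
  1: (11,12) 1 'a'
  2: (12,14) 2 'ab'
  3: (14,13) 0 ''
  4: (13,0) 1 'b'
  5: (0,1) 2 'bb'
  6: (1,9) 1 'b'
  7: (9,15) 1 'b'
  8: (15,2) 2 'be'
  9: (2,10) 0 ''
  10: (10,5) 1 'c'
  11: (5,6) 1 'c'
  12: (6,4) 0 ''
  13: (4,7) 1 'd'
  14: (7,16) 0 ''
  15: (16,8) 1 'e'
  16: (8,3) 1 'e'

[0, 1, 2, 0, 1, 2, 1, 1, 2, 0, 1, 1, 0, 1, 0, 1, 1]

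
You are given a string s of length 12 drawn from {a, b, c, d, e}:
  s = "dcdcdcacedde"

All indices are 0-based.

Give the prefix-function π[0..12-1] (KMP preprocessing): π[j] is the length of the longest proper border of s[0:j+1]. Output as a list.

π[0] = 0
j=1 s[j]='c': π[1]=0 (border '')
j=2 s[j]='d': π[2]=1 (border 'd')
j=3 s[j]='c': π[3]=2 (border 'dc')
j=4 s[j]='d': π[4]=3 (border 'dcd')
j=5 s[j]='c': π[5]=4 (border 'dcdc')
j=6 s[j]='a': k: 4→2→0; π[6]=0 (border '')
j=7 s[j]='c': π[7]=0 (border '')
j=8 s[j]='e': π[8]=0 (border '')
j=9 s[j]='d': π[9]=1 (border 'd')
j=10 s[j]='d': k: 1→0; π[10]=1 (border 'd')
j=11 s[j]='e': k: 1→0; π[11]=0 (border '')

[0, 0, 1, 2, 3, 4, 0, 0, 0, 1, 1, 0]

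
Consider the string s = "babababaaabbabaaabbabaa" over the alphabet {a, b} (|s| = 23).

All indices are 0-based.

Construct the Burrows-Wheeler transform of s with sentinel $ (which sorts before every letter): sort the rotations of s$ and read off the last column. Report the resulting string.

rank  rotation                  last
    0  $babababaaabbabaaabbabaa  a
    1  a$babababaaabbabaaabbaba  a
    2  aa$babababaaabbabaaabbab  b
    3  aaabbabaa$babababaaabbab  b
    4  aaabbabaaabbabaa$bababab  b
    5  aabbabaa$babababaaabbaba  a
    6  aabbabaaabbabaa$babababa  a
    7  abaa$babababaaabbabaaabb  b
    8  abaaabbabaa$babababaaabb  b
    9  abaaabbabaaabbabaa$babab  b
   10  ababaaabbabaaabbabaa$bab  b
   11  abababaaabbabaaabbabaa$b  b
   12  abbabaa$babababaaabbabaa  a
   13  abbabaaabbabaa$babababaa  a
   14  baa$babababaaabbabaaabba  a
   15  baaabbabaa$babababaaabba  a
   16  baaabbabaaabbabaa$bababa  a
   17  babaa$babababaaabbabaaab  b
   18  babaaabbabaa$babababaaab  b
   19  babaaabbabaaabbabaa$baba  a
   20  bababaaabbabaaabbabaa$ba  a
   21  babababaaabbabaaabbabaa$  $
   22  bbabaa$babababaaabbabaaa  a
   23  bbabaaabbabaa$babababaaa  a

aabbbaabbbbbaaaaabbaa$aa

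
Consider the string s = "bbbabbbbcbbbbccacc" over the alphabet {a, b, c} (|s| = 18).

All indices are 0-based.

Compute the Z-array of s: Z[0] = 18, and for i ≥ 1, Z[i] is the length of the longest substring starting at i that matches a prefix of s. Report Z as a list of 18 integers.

[18, 2, 1, 0, 3, 3, 2, 1, 0, 3, 3, 2, 1, 0, 0, 0, 0, 0]

Z[0]=18
i=1: outside box; Z[1]=2 extend→box=[1,3)
i=2: min(r-i=1, Z[1]=2)=1; Z[2]=1
i=3: outside box; Z[3]=0
i=4: outside box; Z[4]=3 extend→box=[4,7)
i=5: min(r-i=2, Z[1]=2)=2; Z[5]=3 extend→box=[5,8)
i=6: min(r-i=2, Z[1]=2)=2; Z[6]=2
i=7: min(r-i=1, Z[2]=1)=1; Z[7]=1
i=8: outside box; Z[8]=0
i=9: outside box; Z[9]=3 extend→box=[9,12)
i=10: min(r-i=2, Z[1]=2)=2; Z[10]=3 extend→box=[10,13)
i=11: min(r-i=2, Z[1]=2)=2; Z[11]=2
i=12: min(r-i=1, Z[2]=1)=1; Z[12]=1
i=13: outside box; Z[13]=0
i=14: outside box; Z[14]=0
i=15: outside box; Z[15]=0
i=16: outside box; Z[16]=0
i=17: outside box; Z[17]=0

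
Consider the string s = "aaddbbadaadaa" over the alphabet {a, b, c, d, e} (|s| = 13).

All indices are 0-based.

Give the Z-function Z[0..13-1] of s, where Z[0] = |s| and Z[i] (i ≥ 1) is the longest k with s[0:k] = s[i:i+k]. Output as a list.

Z[0]=13
i=1: outside box; Z[1]=1 scan→box=[1,2)
i=2: outside box; Z[2]=0
i=3: outside box; Z[3]=0
i=4: outside box; Z[4]=0
i=5: outside box; Z[5]=0
i=6: outside box; Z[6]=1 scan→box=[6,7)
i=7: outside box; Z[7]=0
i=8: outside box; Z[8]=3 scan→box=[8,11)
i=9: min(r-i=2, Z[1]=1)=1; Z[9]=1
i=10: min(r-i=1, Z[2]=0)=0; Z[10]=0
i=11: outside box; Z[11]=2 scan→box=[11,13)
i=12: min(r-i=1, Z[1]=1)=1; Z[12]=1

[13, 1, 0, 0, 0, 0, 1, 0, 3, 1, 0, 2, 1]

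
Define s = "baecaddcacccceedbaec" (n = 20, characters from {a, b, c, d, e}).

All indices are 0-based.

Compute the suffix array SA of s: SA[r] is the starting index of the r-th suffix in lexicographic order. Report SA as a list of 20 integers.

[8, 4, 17, 1, 16, 0, 19, 7, 3, 9, 10, 11, 12, 15, 6, 5, 18, 2, 14, 13]

sorted suffixes:
  #0 SA[0]=8  'acccceedbaec'
  #1 SA[1]=4  'addcacccceedbaec'
  #2 SA[2]=17  'aec'
  #3 SA[3]=1  'aecaddcacccceedbaec'
  #4 SA[4]=16  'baec'
  #5 SA[5]=0  'baecaddcacccceedbaec'
  #6 SA[6]=19  'c'
  #7 SA[7]=7  'cacccceedbaec'
  #8 SA[8]=3  'caddcacccceedbaec'
  #9 SA[9]=9  'cccceedbaec'
  #10 SA[10]=10  'ccceedbaec'
  #11 SA[11]=11  'cceedbaec'
  #12 SA[12]=12  'ceedbaec'
  #13 SA[13]=15  'dbaec'
  #14 SA[14]=6  'dcacccceedbaec'
  #15 SA[15]=5  'ddcacccceedbaec'
  #16 SA[16]=18  'ec'
  #17 SA[17]=2  'ecaddcacccceedbaec'
  #18 SA[18]=14  'edbaec'
  #19 SA[19]=13  'eedbaec'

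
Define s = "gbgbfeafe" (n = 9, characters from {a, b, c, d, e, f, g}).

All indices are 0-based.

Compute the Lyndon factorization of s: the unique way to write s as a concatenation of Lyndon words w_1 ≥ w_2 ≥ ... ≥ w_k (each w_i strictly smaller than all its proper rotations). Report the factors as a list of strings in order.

emit factor 1: 'g' (i=0, period=1)
emit factor 2: 'bg' (i=1, period=2)
emit factor 3: 'bfe' (i=3, period=3)
emit factor 4: 'afe' (i=6, period=3)

["g", "bg", "bfe", "afe"]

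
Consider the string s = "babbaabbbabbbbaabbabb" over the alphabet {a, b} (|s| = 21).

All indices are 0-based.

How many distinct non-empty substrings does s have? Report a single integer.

170

rank→(start, suffix):
  0 → (14, 'aabbabb')
  1 → (4, 'aabbbabbbbaabbabb')
  2 → (18, 'abb')
  3 → (1, 'abbaabbbabbbbaabbabb')
  4 → (15, 'abbabb')
  5 → (5, 'abbbabbbbaabbabb')
  6 → (9, 'abbbbaabbabb')
  7 → (20, 'b')
  8 → (13, 'baabbabb')
  9 → (3, 'baabbbabbbbaabbabb')
  10 → (17, 'babb')
  11 → (0, 'babbaabbbabbbbaabbabb')
  12 → (8, 'babbbbaabbabb')
  13 → (19, 'bb')
  14 → (12, 'bbaabbabb')
  15 → (2, 'bbaabbbabbbbaabbabb')
  16 → (16, 'bbabb')
  17 → (7, 'bbabbbbaabbabb')
  18 → (11, 'bbbaabbabb')
  19 → (6, 'bbbabbbbaabbabb')
  20 → (10, 'bbbbaabbabb')

SA = [14, 4, 18, 1, 15, 5, 9, 20, 13, 3, 17, 0, 8, 19, 12, 2, 16, 7, 11, 6, 10]
i: (SA[i-1],SA[i]) lcp shared
  1: (14,4) 4 'aabb'
  2: (4,18) 1 'a'
  3: (18,1) 3 'abb'
  4: (1,15) 4 'abba'
  5: (15,5) 3 'abb'
  6: (5,9) 4 'abbb'
  7: (9,20) 0 ''
  8: (20,13) 1 'b'
  9: (13,3) 5 'baabb'
  10: (3,17) 2 'ba'
  11: (17,0) 4 'babb'
  12: (0,8) 4 'babb'
  13: (8,19) 1 'b'
  14: (19,12) 2 'bb'
  15: (12,2) 6 'bbaabb'
  16: (2,16) 3 'bba'
  17: (16,7) 5 'bbabb'
  18: (7,11) 2 'bb'
  19: (11,6) 4 'bbba'
  20: (6,10) 3 'bbb'

n(n+1)/2 = 21·22/2 = 231
Σ LCP = 0 + 4 + 1 + 3 + 4 + 3 + 4 + 0 + 1 + 5 + 2 + 4 + 4 + 1 + 2 + 6 + 3 + 5 + 2 + 4 + 3 = 61
distinct = 231 − 61 = 170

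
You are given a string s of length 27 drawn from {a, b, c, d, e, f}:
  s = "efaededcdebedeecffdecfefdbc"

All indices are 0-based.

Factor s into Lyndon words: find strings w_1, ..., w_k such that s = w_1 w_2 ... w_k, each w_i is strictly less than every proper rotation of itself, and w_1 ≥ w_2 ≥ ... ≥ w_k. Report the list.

emit factor 1: 'ef' (i=0, period=2)
emit factor 2: 'aededcdebedeecffdecfefdbc' (i=2, period=25)

["ef", "aededcdebedeecffdecfefdbc"]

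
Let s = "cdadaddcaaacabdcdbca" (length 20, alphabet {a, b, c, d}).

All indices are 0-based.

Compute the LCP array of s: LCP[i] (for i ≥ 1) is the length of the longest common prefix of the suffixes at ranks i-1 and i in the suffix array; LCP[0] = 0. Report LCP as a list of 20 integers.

[0, 1, 2, 1, 1, 1, 2, 0, 1, 0, 2, 2, 1, 2, 0, 3, 1, 1, 2, 1]

sorted suffixes:
  #0 SA[0]=19  'a'
  #1 SA[1]=8  'aaacabdcdbca'
  #2 SA[2]=9  'aacabdcdbca'
  #3 SA[3]=12  'abdcdbca'
  #4 SA[4]=10  'acabdcdbca'
  #5 SA[5]=2  'adaddcaaacabdcdbca'
  #6 SA[6]=4  'addcaaacabdcdbca'
  #7 SA[7]=17  'bca'
  #8 SA[8]=13  'bdcdbca'
  #9 SA[9]=18  'ca'
  #10 SA[10]=7  'caaacabdcdbca'
  #11 SA[11]=11  'cabdcdbca'
  #12 SA[12]=0  'cdadaddcaaacabdcdbca'
  #13 SA[13]=15  'cdbca'
  #14 SA[14]=1  'dadaddcaaacabdcdbca'
  #15 SA[15]=3  'daddcaaacabdcdbca'
  #16 SA[16]=16  'dbca'
  #17 SA[17]=6  'dcaaacabdcdbca'
  #18 SA[18]=14  'dcdbca'
  #19 SA[19]=5  'ddcaaacabdcdbca'

SA = [19, 8, 9, 12, 10, 2, 4, 17, 13, 18, 7, 11, 0, 15, 1, 3, 16, 6, 14, 5]
i: (SA[i-1],SA[i]) lcp shared
  1: (19,8) 1 'a'
  2: (8,9) 2 'aa'
  3: (9,12) 1 'a'
  4: (12,10) 1 'a'
  5: (10,2) 1 'a'
  6: (2,4) 2 'ad'
  7: (4,17) 0 ''
  8: (17,13) 1 'b'
  9: (13,18) 0 ''
  10: (18,7) 2 'ca'
  11: (7,11) 2 'ca'
  12: (11,0) 1 'c'
  13: (0,15) 2 'cd'
  14: (15,1) 0 ''
  15: (1,3) 3 'dad'
  16: (3,16) 1 'd'
  17: (16,6) 1 'd'
  18: (6,14) 2 'dc'
  19: (14,5) 1 'd'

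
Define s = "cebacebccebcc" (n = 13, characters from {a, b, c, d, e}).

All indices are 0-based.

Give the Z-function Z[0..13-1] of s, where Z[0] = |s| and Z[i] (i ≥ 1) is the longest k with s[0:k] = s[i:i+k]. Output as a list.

Z[0]=13
i=1: i≥r, start 0; Z[1]=0
i=2: i≥r, start 0; Z[2]=0
i=3: i≥r, start 0; Z[3]=0
i=4: i≥r, start 0; Z[4]=3 grow→box=[4,7)
i=5: min(r-i=2, Z[1]=0)=0; Z[5]=0
i=6: min(r-i=1, Z[2]=0)=0; Z[6]=0
i=7: i≥r, start 0; Z[7]=1 grow→box=[7,8)
i=8: i≥r, start 0; Z[8]=3 grow→box=[8,11)
i=9: min(r-i=2, Z[1]=0)=0; Z[9]=0
i=10: min(r-i=1, Z[2]=0)=0; Z[10]=0
i=11: i≥r, start 0; Z[11]=1 grow→box=[11,12)
i=12: i≥r, start 0; Z[12]=1 grow→box=[12,13)

[13, 0, 0, 0, 3, 0, 0, 1, 3, 0, 0, 1, 1]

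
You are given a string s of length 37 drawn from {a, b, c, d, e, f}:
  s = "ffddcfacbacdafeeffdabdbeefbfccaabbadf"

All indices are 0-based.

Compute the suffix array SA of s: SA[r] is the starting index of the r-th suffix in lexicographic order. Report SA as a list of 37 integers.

rank→(start, suffix):
  0 → (30, 'aabbadf')
  1 → (31, 'abbadf')
  2 → (19, 'abdbeefbfccaabbadf')
  3 → (6, 'acbacdafeeffdabdbeefbfccaabbadf')
  4 → (9, 'acdafeeffdabdbeefbfccaabbadf')
  5 → (34, 'adf')
  6 → (12, 'afeeffdabdbeefbfccaabbadf')
  7 → (8, 'bacdafeeffdabdbeefbfccaabbadf')
  8 → (33, 'badf')
  9 → (32, 'bbadf')
  10 → (20, 'bdbeefbfccaabbadf')
  11 → (22, 'beefbfccaabbadf')
  12 → (26, 'bfccaabbadf')
  13 → (29, 'caabbadf')
  14 → (7, 'cbacdafeeffdabdbeefbfccaabbadf')
  15 → (28, 'ccaabbadf')
  16 → (10, 'cdafeeffdabdbeefbfccaabbadf')
  17 → (4, 'cfacbacdafeeffdabdbeefbfccaabbadf')
  18 → (18, 'dabdbeefbfccaabbadf')
  19 → (11, 'dafeeffdabdbeefbfccaabbadf')
  20 → (21, 'dbeefbfccaabbadf')
  21 → (3, 'dcfacbacdafeeffdabdbeefbfccaabbadf')
  22 → (2, 'ddcfacbacdafeeffdabdbeefbfccaabbadf')
  23 → (35, 'df')
  24 → (23, 'eefbfccaabbadf')
  25 → (14, 'eeffdabdbeefbfccaabbadf')
  26 → (24, 'efbfccaabbadf')
  27 → (15, 'effdabdbeefbfccaabbadf')
  28 → (36, 'f')
  29 → (5, 'facbacdafeeffdabdbeefbfccaabbadf')
  30 → (25, 'fbfccaabbadf')
  31 → (27, 'fccaabbadf')
  32 → (17, 'fdabdbeefbfccaabbadf')
  33 → (1, 'fddcfacbacdafeeffdabdbeefbfccaabbadf')
  34 → (13, 'feeffdabdbeefbfccaabbadf')
  35 → (16, 'ffdabdbeefbfccaabbadf')
  36 → (0, 'ffddcfacbacdafeeffdabdbeefbfccaabbadf')

[30, 31, 19, 6, 9, 34, 12, 8, 33, 32, 20, 22, 26, 29, 7, 28, 10, 4, 18, 11, 21, 3, 2, 35, 23, 14, 24, 15, 36, 5, 25, 27, 17, 1, 13, 16, 0]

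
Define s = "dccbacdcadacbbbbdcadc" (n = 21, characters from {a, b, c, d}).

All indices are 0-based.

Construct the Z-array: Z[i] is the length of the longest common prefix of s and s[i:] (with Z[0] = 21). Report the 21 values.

[21, 0, 0, 0, 0, 0, 2, 0, 0, 1, 0, 0, 0, 0, 0, 0, 2, 0, 0, 2, 0]

Z[0]=21
i=1: i≥r, start 0; Z[1]=0
i=2: i≥r, start 0; Z[2]=0
i=3: i≥r, start 0; Z[3]=0
i=4: i≥r, start 0; Z[4]=0
i=5: i≥r, start 0; Z[5]=0
i=6: i≥r, start 0; Z[6]=2 scan→box=[6,8)
i=7: min(r-i=1, Z[1]=0)=0; Z[7]=0
i=8: i≥r, start 0; Z[8]=0
i=9: i≥r, start 0; Z[9]=1 scan→box=[9,10)
i=10: i≥r, start 0; Z[10]=0
i=11: i≥r, start 0; Z[11]=0
i=12: i≥r, start 0; Z[12]=0
i=13: i≥r, start 0; Z[13]=0
i=14: i≥r, start 0; Z[14]=0
i=15: i≥r, start 0; Z[15]=0
i=16: i≥r, start 0; Z[16]=2 scan→box=[16,18)
i=17: min(r-i=1, Z[1]=0)=0; Z[17]=0
i=18: i≥r, start 0; Z[18]=0
i=19: i≥r, start 0; Z[19]=2 scan→box=[19,21)
i=20: min(r-i=1, Z[1]=0)=0; Z[20]=0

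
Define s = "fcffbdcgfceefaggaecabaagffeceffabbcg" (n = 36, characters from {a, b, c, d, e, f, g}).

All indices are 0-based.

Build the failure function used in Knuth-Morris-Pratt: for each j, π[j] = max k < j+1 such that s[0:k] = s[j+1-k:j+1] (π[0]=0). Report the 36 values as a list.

[0, 0, 1, 1, 0, 0, 0, 0, 1, 2, 0, 0, 1, 0, 0, 0, 0, 0, 0, 0, 0, 0, 0, 0, 1, 1, 0, 0, 0, 1, 1, 0, 0, 0, 0, 0]

π[0] = 0
j=1 s[j]='c': π[1]=0 (border '')
j=2 s[j]='f': π[2]=1 (border 'f')
j=3 s[j]='f': k: 1→0; π[3]=1 (border 'f')
j=4 s[j]='b': k: 1→0; π[4]=0 (border '')
j=5 s[j]='d': π[5]=0 (border '')
j=6 s[j]='c': π[6]=0 (border '')
j=7 s[j]='g': π[7]=0 (border '')
j=8 s[j]='f': π[8]=1 (border 'f')
j=9 s[j]='c': π[9]=2 (border 'fc')
j=10 s[j]='e': k: 2→0; π[10]=0 (border '')
j=11 s[j]='e': π[11]=0 (border '')
j=12 s[j]='f': π[12]=1 (border 'f')
j=13 s[j]='a': k: 1→0; π[13]=0 (border '')
j=14 s[j]='g': π[14]=0 (border '')
j=15 s[j]='g': π[15]=0 (border '')
j=16 s[j]='a': π[16]=0 (border '')
j=17 s[j]='e': π[17]=0 (border '')
j=18 s[j]='c': π[18]=0 (border '')
j=19 s[j]='a': π[19]=0 (border '')
j=20 s[j]='b': π[20]=0 (border '')
j=21 s[j]='a': π[21]=0 (border '')
j=22 s[j]='a': π[22]=0 (border '')
j=23 s[j]='g': π[23]=0 (border '')
j=24 s[j]='f': π[24]=1 (border 'f')
j=25 s[j]='f': k: 1→0; π[25]=1 (border 'f')
j=26 s[j]='e': k: 1→0; π[26]=0 (border '')
j=27 s[j]='c': π[27]=0 (border '')
j=28 s[j]='e': π[28]=0 (border '')
j=29 s[j]='f': π[29]=1 (border 'f')
j=30 s[j]='f': k: 1→0; π[30]=1 (border 'f')
j=31 s[j]='a': k: 1→0; π[31]=0 (border '')
j=32 s[j]='b': π[32]=0 (border '')
j=33 s[j]='b': π[33]=0 (border '')
j=34 s[j]='c': π[34]=0 (border '')
j=35 s[j]='g': π[35]=0 (border '')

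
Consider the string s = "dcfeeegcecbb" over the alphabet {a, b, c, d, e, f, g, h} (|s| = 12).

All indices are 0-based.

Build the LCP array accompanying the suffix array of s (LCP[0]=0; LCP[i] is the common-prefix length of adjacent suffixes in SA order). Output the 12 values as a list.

rank→(start, suffix):
  0 → (11, 'b')
  1 → (10, 'bb')
  2 → (9, 'cbb')
  3 → (7, 'cecbb')
  4 → (1, 'cfeeegcecbb')
  5 → (0, 'dcfeeegcecbb')
  6 → (8, 'ecbb')
  7 → (3, 'eeegcecbb')
  8 → (4, 'eegcecbb')
  9 → (5, 'egcecbb')
  10 → (2, 'feeegcecbb')
  11 → (6, 'gcecbb')

SA = [11, 10, 9, 7, 1, 0, 8, 3, 4, 5, 2, 6]
[i] adj suffixes → lcp
  [1] 11/10 → 1 ('b')
  [2] 10/9 → 0 ('')
  [3] 9/7 → 1 ('c')
  [4] 7/1 → 1 ('c')
  [5] 1/0 → 0 ('')
  [6] 0/8 → 0 ('')
  [7] 8/3 → 1 ('e')
  [8] 3/4 → 2 ('ee')
  [9] 4/5 → 1 ('e')
  [10] 5/2 → 0 ('')
  [11] 2/6 → 0 ('')

[0, 1, 0, 1, 1, 0, 0, 1, 2, 1, 0, 0]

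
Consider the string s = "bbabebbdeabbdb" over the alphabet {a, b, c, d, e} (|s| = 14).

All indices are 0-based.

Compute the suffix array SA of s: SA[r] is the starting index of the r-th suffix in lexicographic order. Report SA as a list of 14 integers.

[9, 2, 13, 1, 0, 10, 5, 11, 6, 3, 12, 7, 8, 4]

rank→(start, suffix):
  0 → (9, 'abbdb')
  1 → (2, 'abebbdeabbdb')
  2 → (13, 'b')
  3 → (1, 'babebbdeabbdb')
  4 → (0, 'bbabebbdeabbdb')
  5 → (10, 'bbdb')
  6 → (5, 'bbdeabbdb')
  7 → (11, 'bdb')
  8 → (6, 'bdeabbdb')
  9 → (3, 'bebbdeabbdb')
  10 → (12, 'db')
  11 → (7, 'deabbdb')
  12 → (8, 'eabbdb')
  13 → (4, 'ebbdeabbdb')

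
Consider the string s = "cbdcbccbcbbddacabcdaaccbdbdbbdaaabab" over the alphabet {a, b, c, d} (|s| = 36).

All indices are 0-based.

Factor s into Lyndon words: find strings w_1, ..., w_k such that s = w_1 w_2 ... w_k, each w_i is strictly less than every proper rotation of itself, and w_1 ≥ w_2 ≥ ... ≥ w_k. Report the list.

["c", "bdc", "bcc", "bc", "bbdd", "ac", "abcd", "aaccbdbdbbd", "aaabab"]

emit factor 1: 'c' (i=0, period=1)
emit factor 2: 'bdc' (i=1, period=3)
emit factor 3: 'bcc' (i=4, period=3)
emit factor 4: 'bc' (i=7, period=2)
emit factor 5: 'bbdd' (i=9, period=4)
emit factor 6: 'ac' (i=13, period=2)
emit factor 7: 'abcd' (i=15, period=4)
emit factor 8: 'aaccbdbdbbd' (i=19, period=11)
emit factor 9: 'aaabab' (i=30, period=6)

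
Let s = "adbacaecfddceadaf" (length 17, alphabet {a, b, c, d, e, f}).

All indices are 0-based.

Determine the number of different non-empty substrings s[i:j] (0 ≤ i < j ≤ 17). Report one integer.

141

sorted suffixes:
  #0 SA[0]=3  'acaecfddceadaf'
  #1 SA[1]=13  'adaf'
  #2 SA[2]=0  'adbacaecfddceadaf'
  #3 SA[3]=5  'aecfddceadaf'
  #4 SA[4]=15  'af'
  #5 SA[5]=2  'bacaecfddceadaf'
  #6 SA[6]=4  'caecfddceadaf'
  #7 SA[7]=11  'ceadaf'
  #8 SA[8]=7  'cfddceadaf'
  #9 SA[9]=14  'daf'
  #10 SA[10]=1  'dbacaecfddceadaf'
  #11 SA[11]=10  'dceadaf'
  #12 SA[12]=9  'ddceadaf'
  #13 SA[13]=12  'eadaf'
  #14 SA[14]=6  'ecfddceadaf'
  #15 SA[15]=16  'f'
  #16 SA[16]=8  'fddceadaf'

SA = [3, 13, 0, 5, 15, 2, 4, 11, 7, 14, 1, 10, 9, 12, 6, 16, 8]
i: (SA[i-1],SA[i]) lcp shared
  1: (3,13) 1 'a'
  2: (13,0) 2 'ad'
  3: (0,5) 1 'a'
  4: (5,15) 1 'a'
  5: (15,2) 0 ''
  6: (2,4) 0 ''
  7: (4,11) 1 'c'
  8: (11,7) 1 'c'
  9: (7,14) 0 ''
  10: (14,1) 1 'd'
  11: (1,10) 1 'd'
  12: (10,9) 1 'd'
  13: (9,12) 0 ''
  14: (12,6) 1 'e'
  15: (6,16) 0 ''
  16: (16,8) 1 'f'

n(n+1)/2 = 17·18/2 = 153
Σ LCP = 0 + 1 + 2 + 1 + 1 + 0 + 0 + 1 + 1 + 0 + 1 + 1 + 1 + 0 + 1 + 0 + 1 = 12
distinct = 153 − 12 = 141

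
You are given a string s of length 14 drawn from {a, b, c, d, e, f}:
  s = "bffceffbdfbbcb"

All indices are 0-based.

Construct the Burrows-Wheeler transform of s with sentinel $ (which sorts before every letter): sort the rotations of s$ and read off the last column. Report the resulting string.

bcfbf$bfbcdffeb

rank  rotation         last
    0  $bffceffbdfbbcb  b
    1  b$bffceffbdfbbc  c
    2  bbcb$bffceffbdf  f
    3  bcb$bffceffbdfb  b
    4  bdfbbcb$bffceff  f
    5  bffceffbdfbbcb$  $
    6  cb$bffceffbdfbb  b
    7  ceffbdfbbcb$bff  f
    8  dfbbcb$bffceffb  b
    9  effbdfbbcb$bffc  c
   10  fbbcb$bffceffbd  d
   11  fbdfbbcb$bffcef  f
   12  fceffbdfbbcb$bf  f
   13  ffbdfbbcb$bffce  e
   14  ffceffbdfbbcb$b  b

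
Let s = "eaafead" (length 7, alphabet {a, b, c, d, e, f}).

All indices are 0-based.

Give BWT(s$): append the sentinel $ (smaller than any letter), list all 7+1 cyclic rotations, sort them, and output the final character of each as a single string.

rank  rotation  last
    0  $eaafead  d
    1  aafead$e  e
    2  ad$eaafe  e
    3  afead$ea  a
    4  d$eaafea  a
    5  eaafead$  $
    6  ead$eaaf  f
    7  fead$eaa  a

deeaa$fa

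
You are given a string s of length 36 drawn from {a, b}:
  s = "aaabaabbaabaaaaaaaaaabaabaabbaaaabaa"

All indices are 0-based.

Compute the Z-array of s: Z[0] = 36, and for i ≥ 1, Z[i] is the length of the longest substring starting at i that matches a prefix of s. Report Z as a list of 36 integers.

[36, 2, 1, 0, 2, 1, 0, 0, 2, 1, 0, 3, 3, 3, 3, 3, 3, 3, 7, 2, 1, 0, 2, 1, 0, 2, 1, 0, 0, 3, 6, 2, 1, 0, 2, 1]

Z[0]=36
i=1: i≥r, start 0; Z[1]=2 extend→box=[1,3)
i=2: min(r-i=1, Z[1]=2)=1; Z[2]=1
i=3: i≥r, start 0; Z[3]=0
i=4: i≥r, start 0; Z[4]=2 extend→box=[4,6)
i=5: min(r-i=1, Z[1]=2)=1; Z[5]=1
i=6: i≥r, start 0; Z[6]=0
i=7: i≥r, start 0; Z[7]=0
i=8: i≥r, start 0; Z[8]=2 extend→box=[8,10)
i=9: min(r-i=1, Z[1]=2)=1; Z[9]=1
i=10: i≥r, start 0; Z[10]=0
i=11: i≥r, start 0; Z[11]=3 extend→box=[11,14)
i=12: min(r-i=2, Z[1]=2)=2; Z[12]=3 extend→box=[12,15)
i=13: min(r-i=2, Z[1]=2)=2; Z[13]=3 extend→box=[13,16)
i=14: min(r-i=2, Z[1]=2)=2; Z[14]=3 extend→box=[14,17)
i=15: min(r-i=2, Z[1]=2)=2; Z[15]=3 extend→box=[15,18)
i=16: min(r-i=2, Z[1]=2)=2; Z[16]=3 extend→box=[16,19)
i=17: min(r-i=2, Z[1]=2)=2; Z[17]=3 extend→box=[17,20)
i=18: min(r-i=2, Z[1]=2)=2; Z[18]=7 extend→box=[18,25)
i=19: min(r-i=6, Z[1]=2)=2; Z[19]=2
i=20: min(r-i=5, Z[2]=1)=1; Z[20]=1
i=21: min(r-i=4, Z[3]=0)=0; Z[21]=0
i=22: min(r-i=3, Z[4]=2)=2; Z[22]=2
i=23: min(r-i=2, Z[5]=1)=1; Z[23]=1
i=24: min(r-i=1, Z[6]=0)=0; Z[24]=0
i=25: i≥r, start 0; Z[25]=2 extend→box=[25,27)
i=26: min(r-i=1, Z[1]=2)=1; Z[26]=1
i=27: i≥r, start 0; Z[27]=0
i=28: i≥r, start 0; Z[28]=0
i=29: i≥r, start 0; Z[29]=3 extend→box=[29,32)
i=30: min(r-i=2, Z[1]=2)=2; Z[30]=6 extend→box=[30,36)
i=31: min(r-i=5, Z[1]=2)=2; Z[31]=2
i=32: min(r-i=4, Z[2]=1)=1; Z[32]=1
i=33: min(r-i=3, Z[3]=0)=0; Z[33]=0
i=34: min(r-i=2, Z[4]=2)=2; Z[34]=2
i=35: min(r-i=1, Z[5]=1)=1; Z[35]=1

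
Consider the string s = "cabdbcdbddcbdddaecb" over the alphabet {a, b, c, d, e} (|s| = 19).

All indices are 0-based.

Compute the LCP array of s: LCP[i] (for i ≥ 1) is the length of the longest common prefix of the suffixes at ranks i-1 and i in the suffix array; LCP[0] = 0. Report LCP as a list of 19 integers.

[0, 1, 0, 1, 1, 2, 3, 0, 1, 2, 1, 0, 1, 2, 1, 1, 2, 2, 0]

sorted suffixes:
  #0 SA[0]=1  'abdbcdbddcbdddaecb'
  #1 SA[1]=15  'aecb'
  #2 SA[2]=18  'b'
  #3 SA[3]=4  'bcdbddcbdddaecb'
  #4 SA[4]=2  'bdbcdbddcbdddaecb'
  #5 SA[5]=7  'bddcbdddaecb'
  #6 SA[6]=11  'bdddaecb'
  #7 SA[7]=0  'cabdbcdbddcbdddaecb'
  #8 SA[8]=17  'cb'
  #9 SA[9]=10  'cbdddaecb'
  #10 SA[10]=5  'cdbddcbdddaecb'
  #11 SA[11]=14  'daecb'
  #12 SA[12]=3  'dbcdbddcbdddaecb'
  #13 SA[13]=6  'dbddcbdddaecb'
  #14 SA[14]=9  'dcbdddaecb'
  #15 SA[15]=13  'ddaecb'
  #16 SA[16]=8  'ddcbdddaecb'
  #17 SA[17]=12  'dddaecb'
  #18 SA[18]=16  'ecb'

SA = [1, 15, 18, 4, 2, 7, 11, 0, 17, 10, 5, 14, 3, 6, 9, 13, 8, 12, 16]
[i] adj suffixes → lcp
  [1] 1/15 → 1 ('a')
  [2] 15/18 → 0 ('')
  [3] 18/4 → 1 ('b')
  [4] 4/2 → 1 ('b')
  [5] 2/7 → 2 ('bd')
  [6] 7/11 → 3 ('bdd')
  [7] 11/0 → 0 ('')
  [8] 0/17 → 1 ('c')
  [9] 17/10 → 2 ('cb')
  [10] 10/5 → 1 ('c')
  [11] 5/14 → 0 ('')
  [12] 14/3 → 1 ('d')
  [13] 3/6 → 2 ('db')
  [14] 6/9 → 1 ('d')
  [15] 9/13 → 1 ('d')
  [16] 13/8 → 2 ('dd')
  [17] 8/12 → 2 ('dd')
  [18] 12/16 → 0 ('')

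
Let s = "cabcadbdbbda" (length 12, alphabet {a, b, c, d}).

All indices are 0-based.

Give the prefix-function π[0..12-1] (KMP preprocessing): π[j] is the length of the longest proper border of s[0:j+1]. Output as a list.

π[0] = 0
j=1 s[j]='a': π[1]=0 (border '')
j=2 s[j]='b': π[2]=0 (border '')
j=3 s[j]='c': π[3]=1 (border 'c')
j=4 s[j]='a': π[4]=2 (border 'ca')
j=5 s[j]='d': k: 2→0; π[5]=0 (border '')
j=6 s[j]='b': π[6]=0 (border '')
j=7 s[j]='d': π[7]=0 (border '')
j=8 s[j]='b': π[8]=0 (border '')
j=9 s[j]='b': π[9]=0 (border '')
j=10 s[j]='d': π[10]=0 (border '')
j=11 s[j]='a': π[11]=0 (border '')

[0, 0, 0, 1, 2, 0, 0, 0, 0, 0, 0, 0]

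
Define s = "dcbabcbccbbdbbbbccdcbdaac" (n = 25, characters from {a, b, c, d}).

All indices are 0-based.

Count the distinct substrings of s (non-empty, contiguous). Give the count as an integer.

rank→(start, suffix):
  0 → (22, 'aac')
  1 → (3, 'abcbccbbdbbbbccdcbdaac')
  2 → (23, 'ac')
  3 → (2, 'babcbccbbdbbbbccdcbdaac')
  4 → (12, 'bbbbccdcbdaac')
  5 → (13, 'bbbccdcbdaac')
  6 → (14, 'bbccdcbdaac')
  7 → (9, 'bbdbbbbccdcbdaac')
  8 → (4, 'bcbccbbdbbbbccdcbdaac')
  9 → (6, 'bccbbdbbbbccdcbdaac')
  10 → (15, 'bccdcbdaac')
  11 → (20, 'bdaac')
  12 → (10, 'bdbbbbccdcbdaac')
  13 → (24, 'c')
  14 → (1, 'cbabcbccbbdbbbbccdcbdaac')
  15 → (8, 'cbbdbbbbccdcbdaac')
  16 → (5, 'cbccbbdbbbbccdcbdaac')
  17 → (19, 'cbdaac')
  18 → (7, 'ccbbdbbbbccdcbdaac')
  19 → (16, 'ccdcbdaac')
  20 → (17, 'cdcbdaac')
  21 → (21, 'daac')
  22 → (11, 'dbbbbccdcbdaac')
  23 → (0, 'dcbabcbccbbdbbbbccdcbdaac')
  24 → (18, 'dcbdaac')

SA = [22, 3, 23, 2, 12, 13, 14, 9, 4, 6, 15, 20, 10, 24, 1, 8, 5, 19, 7, 16, 17, 21, 11, 0, 18]
rank  pair      lcp
   1  s[22:],s[3:]  1  'a'
   2  s[3:],s[23:]  1  'a'
   3  s[23:],s[2:]  0  ''
   4  s[2:],s[12:]  1  'b'
   5  s[12:],s[13:]  3  'bbb'
   6  s[13:],s[14:]  2  'bb'
   7  s[14:],s[9:]  2  'bb'
   8  s[9:],s[4:]  1  'b'
   9  s[4:],s[6:]  2  'bc'
  10  s[6:],s[15:]  3  'bcc'
  11  s[15:],s[20:]  1  'b'
  12  s[20:],s[10:]  2  'bd'
  13  s[10:],s[24:]  0  ''
  14  s[24:],s[1:]  1  'c'
  15  s[1:],s[8:]  2  'cb'
  16  s[8:],s[5:]  2  'cb'
  17  s[5:],s[19:]  2  'cb'
  18  s[19:],s[7:]  1  'c'
  19  s[7:],s[16:]  2  'cc'
  20  s[16:],s[17:]  1  'c'
  21  s[17:],s[21:]  0  ''
  22  s[21:],s[11:]  1  'd'
  23  s[11:],s[0:]  1  'd'
  24  s[0:],s[18:]  3  'dcb'

n(n+1)/2 = 25·26/2 = 325
Σ LCP = 0 + 1 + 1 + 0 + 1 + 3 + 2 + 2 + 1 + 2 + 3 + 1 + 2 + 0 + 1 + 2 + 2 + 2 + 1 + 2 + 1 + 0 + 1 + 1 + 3 = 35
distinct = 325 − 35 = 290

290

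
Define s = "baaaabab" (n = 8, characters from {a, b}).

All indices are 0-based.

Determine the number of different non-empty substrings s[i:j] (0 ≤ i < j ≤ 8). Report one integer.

rank | idx | suffix
   0 |   1 | aaaabab
   1 |   2 | aaabab
   2 |   3 | aabab
   3 |   6 | ab
   4 |   4 | abab
   5 |   7 | b
   6 |   0 | baaaabab
   7 |   5 | bab

SA = [1, 2, 3, 6, 4, 7, 0, 5]
rank  pair      lcp
   1  s[1:],s[2:]  3  'aaa'
   2  s[2:],s[3:]  2  'aa'
   3  s[3:],s[6:]  1  'a'
   4  s[6:],s[4:]  2  'ab'
   5  s[4:],s[7:]  0  ''
   6  s[7:],s[0:]  1  'b'
   7  s[0:],s[5:]  2  'ba'

n(n+1)/2 = 8·9/2 = 36
Σ LCP = 0 + 3 + 2 + 1 + 2 + 0 + 1 + 2 = 11
distinct = 36 − 11 = 25

25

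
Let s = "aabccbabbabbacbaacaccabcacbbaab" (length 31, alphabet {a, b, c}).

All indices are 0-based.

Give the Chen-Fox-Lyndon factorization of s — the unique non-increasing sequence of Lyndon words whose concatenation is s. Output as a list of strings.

["aabccbabbabbacbaacaccabcacbb", "aab"]

emit factor 1: 'aabccbabbabbacbaacaccabcacbb' (i=0, period=28)
emit factor 2: 'aab' (i=28, period=3)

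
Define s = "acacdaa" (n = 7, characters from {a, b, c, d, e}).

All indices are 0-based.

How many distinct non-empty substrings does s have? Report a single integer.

rank | idx | suffix
   0 |   6 | a
   1 |   5 | aa
   2 |   0 | acacdaa
   3 |   2 | acdaa
   4 |   1 | cacdaa
   5 |   3 | cdaa
   6 |   4 | daa

SA = [6, 5, 0, 2, 1, 3, 4]
i: (SA[i-1],SA[i]) lcp shared
  1: (6,5) 1 'a'
  2: (5,0) 1 'a'
  3: (0,2) 2 'ac'
  4: (2,1) 0 ''
  5: (1,3) 1 'c'
  6: (3,4) 0 ''

n(n+1)/2 = 7·8/2 = 28
Σ LCP = 0 + 1 + 1 + 2 + 0 + 1 + 0 = 5
distinct = 28 − 5 = 23

23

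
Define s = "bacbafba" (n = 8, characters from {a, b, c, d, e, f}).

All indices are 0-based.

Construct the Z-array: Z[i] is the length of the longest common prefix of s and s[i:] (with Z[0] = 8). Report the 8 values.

Z[0]=8
i=1: i≥r, start 0; Z[1]=0
i=2: i≥r, start 0; Z[2]=0
i=3: i≥r, start 0; Z[3]=2 grow→box=[3,5)
i=4: min(r-i=1, Z[1]=0)=0; Z[4]=0
i=5: i≥r, start 0; Z[5]=0
i=6: i≥r, start 0; Z[6]=2 grow→box=[6,8)
i=7: min(r-i=1, Z[1]=0)=0; Z[7]=0

[8, 0, 0, 2, 0, 0, 2, 0]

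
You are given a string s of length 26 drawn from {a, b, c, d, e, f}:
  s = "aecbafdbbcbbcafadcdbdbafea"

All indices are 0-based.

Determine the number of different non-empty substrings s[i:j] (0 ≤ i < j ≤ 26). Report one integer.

321

sorted suffixes:
  #0 SA[0]=25  'a'
  #1 SA[1]=15  'adcdbdbafea'
  #2 SA[2]=0  'aecbafdbbcbbcafadcdbdbafea'
  #3 SA[3]=13  'afadcdbdbafea'
  #4 SA[4]=4  'afdbbcbbcafadcdbdbafea'
  #5 SA[5]=22  'afea'
  #6 SA[6]=3  'bafdbbcbbcafadcdbdbafea'
  #7 SA[7]=21  'bafea'
  #8 SA[8]=10  'bbcafadcdbdbafea'
  #9 SA[9]=7  'bbcbbcafadcdbdbafea'
  #10 SA[10]=11  'bcafadcdbdbafea'
  #11 SA[11]=8  'bcbbcafadcdbdbafea'
  #12 SA[12]=19  'bdbafea'
  #13 SA[13]=12  'cafadcdbdbafea'
  #14 SA[14]=2  'cbafdbbcbbcafadcdbdbafea'
  #15 SA[15]=9  'cbbcafadcdbdbafea'
  #16 SA[16]=17  'cdbdbafea'
  #17 SA[17]=20  'dbafea'
  #18 SA[18]=6  'dbbcbbcafadcdbdbafea'
  #19 SA[19]=18  'dbdbafea'
  #20 SA[20]=16  'dcdbdbafea'
  #21 SA[21]=24  'ea'
  #22 SA[22]=1  'ecbafdbbcbbcafadcdbdbafea'
  #23 SA[23]=14  'fadcdbdbafea'
  #24 SA[24]=5  'fdbbcbbcafadcdbdbafea'
  #25 SA[25]=23  'fea'

SA = [25, 15, 0, 13, 4, 22, 3, 21, 10, 7, 11, 8, 19, 12, 2, 9, 17, 20, 6, 18, 16, 24, 1, 14, 5, 23]
rank  pair      lcp
   1  s[25:],s[15:]  1  'a'
   2  s[15:],s[0:]  1  'a'
   3  s[0:],s[13:]  1  'a'
   4  s[13:],s[4:]  2  'af'
   5  s[4:],s[22:]  2  'af'
   6  s[22:],s[3:]  0  ''
   7  s[3:],s[21:]  3  'baf'
   8  s[21:],s[10:]  1  'b'
   9  s[10:],s[7:]  3  'bbc'
  10  s[7:],s[11:]  1  'b'
  11  s[11:],s[8:]  2  'bc'
  12  s[8:],s[19:]  1  'b'
  13  s[19:],s[12:]  0  ''
  14  s[12:],s[2:]  1  'c'
  15  s[2:],s[9:]  2  'cb'
  16  s[9:],s[17:]  1  'c'
  17  s[17:],s[20:]  0  ''
  18  s[20:],s[6:]  2  'db'
  19  s[6:],s[18:]  2  'db'
  20  s[18:],s[16:]  1  'd'
  21  s[16:],s[24:]  0  ''
  22  s[24:],s[1:]  1  'e'
  23  s[1:],s[14:]  0  ''
  24  s[14:],s[5:]  1  'f'
  25  s[5:],s[23:]  1  'f'

n(n+1)/2 = 26·27/2 = 351
Σ LCP = 0 + 1 + 1 + 1 + 2 + 2 + 0 + 3 + 1 + 3 + 1 + 2 + 1 + 0 + 1 + 2 + 1 + 0 + 2 + 2 + 1 + 0 + 1 + 0 + 1 + 1 = 30
distinct = 351 − 30 = 321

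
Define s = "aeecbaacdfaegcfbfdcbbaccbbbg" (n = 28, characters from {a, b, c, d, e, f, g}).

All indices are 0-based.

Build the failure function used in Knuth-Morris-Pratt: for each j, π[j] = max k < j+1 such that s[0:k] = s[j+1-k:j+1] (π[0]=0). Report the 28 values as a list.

π[0] = 0
j=1 s[j]='e': π[1]=0 (border '')
j=2 s[j]='e': π[2]=0 (border '')
j=3 s[j]='c': π[3]=0 (border '')
j=4 s[j]='b': π[4]=0 (border '')
j=5 s[j]='a': π[5]=1 (border 'a')
j=6 s[j]='a': k: 1→0; π[6]=1 (border 'a')
j=7 s[j]='c': k: 1→0; π[7]=0 (border '')
j=8 s[j]='d': π[8]=0 (border '')
j=9 s[j]='f': π[9]=0 (border '')
j=10 s[j]='a': π[10]=1 (border 'a')
j=11 s[j]='e': π[11]=2 (border 'ae')
j=12 s[j]='g': k: 2→0; π[12]=0 (border '')
j=13 s[j]='c': π[13]=0 (border '')
j=14 s[j]='f': π[14]=0 (border '')
j=15 s[j]='b': π[15]=0 (border '')
j=16 s[j]='f': π[16]=0 (border '')
j=17 s[j]='d': π[17]=0 (border '')
j=18 s[j]='c': π[18]=0 (border '')
j=19 s[j]='b': π[19]=0 (border '')
j=20 s[j]='b': π[20]=0 (border '')
j=21 s[j]='a': π[21]=1 (border 'a')
j=22 s[j]='c': k: 1→0; π[22]=0 (border '')
j=23 s[j]='c': π[23]=0 (border '')
j=24 s[j]='b': π[24]=0 (border '')
j=25 s[j]='b': π[25]=0 (border '')
j=26 s[j]='b': π[26]=0 (border '')
j=27 s[j]='g': π[27]=0 (border '')

[0, 0, 0, 0, 0, 1, 1, 0, 0, 0, 1, 2, 0, 0, 0, 0, 0, 0, 0, 0, 0, 1, 0, 0, 0, 0, 0, 0]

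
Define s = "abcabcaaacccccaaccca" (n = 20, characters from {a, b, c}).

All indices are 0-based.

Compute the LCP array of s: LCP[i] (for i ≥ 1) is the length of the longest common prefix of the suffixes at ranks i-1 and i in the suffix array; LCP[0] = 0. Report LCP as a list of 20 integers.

[0, 1, 2, 5, 1, 4, 1, 4, 0, 3, 0, 2, 3, 2, 1, 3, 2, 4, 3, 4]

rank | idx | suffix
   0 |  19 | a
   1 |   6 | aaacccccaaccca
   2 |  14 | aaccca
   3 |   7 | aacccccaaccca
   4 |   3 | abcaaacccccaaccca
   5 |   0 | abcabcaaacccccaaccca
   6 |  15 | accca
   7 |   8 | acccccaaccca
   8 |   4 | bcaaacccccaaccca
   9 |   1 | bcabcaaacccccaaccca
  10 |  18 | ca
  11 |   5 | caaacccccaaccca
  12 |  13 | caaccca
  13 |   2 | cabcaaacccccaaccca
  14 |  17 | cca
  15 |  12 | ccaaccca
  16 |  16 | ccca
  17 |  11 | cccaaccca
  18 |  10 | ccccaaccca
  19 |   9 | cccccaaccca

SA = [19, 6, 14, 7, 3, 0, 15, 8, 4, 1, 18, 5, 13, 2, 17, 12, 16, 11, 10, 9]
i: (SA[i-1],SA[i]) lcp shared
  1: (19,6) 1 'a'
  2: (6,14) 2 'aa'
  3: (14,7) 5 'aaccc'
  4: (7,3) 1 'a'
  5: (3,0) 4 'abca'
  6: (0,15) 1 'a'
  7: (15,8) 4 'accc'
  8: (8,4) 0 ''
  9: (4,1) 3 'bca'
  10: (1,18) 0 ''
  11: (18,5) 2 'ca'
  12: (5,13) 3 'caa'
  13: (13,2) 2 'ca'
  14: (2,17) 1 'c'
  15: (17,12) 3 'cca'
  16: (12,16) 2 'cc'
  17: (16,11) 4 'ccca'
  18: (11,10) 3 'ccc'
  19: (10,9) 4 'cccc'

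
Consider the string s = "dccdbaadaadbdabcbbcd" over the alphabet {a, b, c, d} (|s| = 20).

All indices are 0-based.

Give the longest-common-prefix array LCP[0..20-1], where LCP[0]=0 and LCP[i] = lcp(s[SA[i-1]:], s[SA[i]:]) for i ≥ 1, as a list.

sorted suffixes:
  #0 SA[0]=5  'aadaadbdabcbbcd'
  #1 SA[1]=8  'aadbdabcbbcd'
  #2 SA[2]=13  'abcbbcd'
  #3 SA[3]=6  'adaadbdabcbbcd'
  #4 SA[4]=9  'adbdabcbbcd'
  #5 SA[5]=4  'baadaadbdabcbbcd'
  #6 SA[6]=16  'bbcd'
  #7 SA[7]=14  'bcbbcd'
  #8 SA[8]=17  'bcd'
  #9 SA[9]=11  'bdabcbbcd'
  #10 SA[10]=15  'cbbcd'
  #11 SA[11]=1  'ccdbaadaadbdabcbbcd'
  #12 SA[12]=18  'cd'
  #13 SA[13]=2  'cdbaadaadbdabcbbcd'
  #14 SA[14]=19  'd'
  #15 SA[15]=7  'daadbdabcbbcd'
  #16 SA[16]=12  'dabcbbcd'
  #17 SA[17]=3  'dbaadaadbdabcbbcd'
  #18 SA[18]=10  'dbdabcbbcd'
  #19 SA[19]=0  'dccdbaadaadbdabcbbcd'

SA = [5, 8, 13, 6, 9, 4, 16, 14, 17, 11, 15, 1, 18, 2, 19, 7, 12, 3, 10, 0]
[i] adj suffixes → lcp
  [1] 5/8 → 3 ('aad')
  [2] 8/13 → 1 ('a')
  [3] 13/6 → 1 ('a')
  [4] 6/9 → 2 ('ad')
  [5] 9/4 → 0 ('')
  [6] 4/16 → 1 ('b')
  [7] 16/14 → 1 ('b')
  [8] 14/17 → 2 ('bc')
  [9] 17/11 → 1 ('b')
  [10] 11/15 → 0 ('')
  [11] 15/1 → 1 ('c')
  [12] 1/18 → 1 ('c')
  [13] 18/2 → 2 ('cd')
  [14] 2/19 → 0 ('')
  [15] 19/7 → 1 ('d')
  [16] 7/12 → 2 ('da')
  [17] 12/3 → 1 ('d')
  [18] 3/10 → 2 ('db')
  [19] 10/0 → 1 ('d')

[0, 3, 1, 1, 2, 0, 1, 1, 2, 1, 0, 1, 1, 2, 0, 1, 2, 1, 2, 1]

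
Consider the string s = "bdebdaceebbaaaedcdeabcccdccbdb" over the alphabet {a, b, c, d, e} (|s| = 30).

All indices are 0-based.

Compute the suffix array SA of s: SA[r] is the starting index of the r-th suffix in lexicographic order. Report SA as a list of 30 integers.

[11, 12, 19, 5, 13, 29, 10, 9, 20, 3, 27, 0, 26, 25, 21, 22, 23, 16, 6, 4, 28, 24, 15, 17, 1, 18, 8, 2, 14, 7]

rank→(start, suffix):
  0 → (11, 'aaaedcdeabcccdccbdb')
  1 → (12, 'aaedcdeabcccdccbdb')
  2 → (19, 'abcccdccbdb')
  3 → (5, 'aceebbaaaedcdeabcccdccbdb')
  4 → (13, 'aedcdeabcccdccbdb')
  5 → (29, 'b')
  6 → (10, 'baaaedcdeabcccdccbdb')
  7 → (9, 'bbaaaedcdeabcccdccbdb')
  8 → (20, 'bcccdccbdb')
  9 → (3, 'bdaceebbaaaedcdeabcccdccbdb')
  10 → (27, 'bdb')
  11 → (0, 'bdebdaceebbaaaedcdeabcccdccbdb')
  12 → (26, 'cbdb')
  13 → (25, 'ccbdb')
  14 → (21, 'cccdccbdb')
  15 → (22, 'ccdccbdb')
  16 → (23, 'cdccbdb')
  17 → (16, 'cdeabcccdccbdb')
  18 → (6, 'ceebbaaaedcdeabcccdccbdb')
  19 → (4, 'daceebbaaaedcdeabcccdccbdb')
  20 → (28, 'db')
  21 → (24, 'dccbdb')
  22 → (15, 'dcdeabcccdccbdb')
  23 → (17, 'deabcccdccbdb')
  24 → (1, 'debdaceebbaaaedcdeabcccdccbdb')
  25 → (18, 'eabcccdccbdb')
  26 → (8, 'ebbaaaedcdeabcccdccbdb')
  27 → (2, 'ebdaceebbaaaedcdeabcccdccbdb')
  28 → (14, 'edcdeabcccdccbdb')
  29 → (7, 'eebbaaaedcdeabcccdccbdb')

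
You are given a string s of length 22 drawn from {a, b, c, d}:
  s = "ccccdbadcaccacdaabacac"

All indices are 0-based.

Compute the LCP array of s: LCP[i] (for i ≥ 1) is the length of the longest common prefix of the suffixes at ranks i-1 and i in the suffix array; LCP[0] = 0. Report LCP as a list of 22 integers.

[0, 1, 1, 2, 2, 2, 1, 0, 2, 0, 1, 3, 3, 1, 2, 3, 2, 1, 2, 0, 1, 1]

sorted suffixes:
  #0 SA[0]=15  'aabacac'
  #1 SA[1]=16  'abacac'
  #2 SA[2]=20  'ac'
  #3 SA[3]=18  'acac'
  #4 SA[4]=9  'accacdaabacac'
  #5 SA[5]=12  'acdaabacac'
  #6 SA[6]=6  'adcaccacdaabacac'
  #7 SA[7]=17  'bacac'
  #8 SA[8]=5  'badcaccacdaabacac'
  #9 SA[9]=21  'c'
  #10 SA[10]=19  'cac'
  #11 SA[11]=8  'caccacdaabacac'
  #12 SA[12]=11  'cacdaabacac'
  #13 SA[13]=10  'ccacdaabacac'
  #14 SA[14]=0  'ccccdbadcaccacdaabacac'
  #15 SA[15]=1  'cccdbadcaccacdaabacac'
  #16 SA[16]=2  'ccdbadcaccacdaabacac'
  #17 SA[17]=13  'cdaabacac'
  #18 SA[18]=3  'cdbadcaccacdaabacac'
  #19 SA[19]=14  'daabacac'
  #20 SA[20]=4  'dbadcaccacdaabacac'
  #21 SA[21]=7  'dcaccacdaabacac'

SA = [15, 16, 20, 18, 9, 12, 6, 17, 5, 21, 19, 8, 11, 10, 0, 1, 2, 13, 3, 14, 4, 7]
i: (SA[i-1],SA[i]) lcp shared
  1: (15,16) 1 'a'
  2: (16,20) 1 'a'
  3: (20,18) 2 'ac'
  4: (18,9) 2 'ac'
  5: (9,12) 2 'ac'
  6: (12,6) 1 'a'
  7: (6,17) 0 ''
  8: (17,5) 2 'ba'
  9: (5,21) 0 ''
  10: (21,19) 1 'c'
  11: (19,8) 3 'cac'
  12: (8,11) 3 'cac'
  13: (11,10) 1 'c'
  14: (10,0) 2 'cc'
  15: (0,1) 3 'ccc'
  16: (1,2) 2 'cc'
  17: (2,13) 1 'c'
  18: (13,3) 2 'cd'
  19: (3,14) 0 ''
  20: (14,4) 1 'd'
  21: (4,7) 1 'd'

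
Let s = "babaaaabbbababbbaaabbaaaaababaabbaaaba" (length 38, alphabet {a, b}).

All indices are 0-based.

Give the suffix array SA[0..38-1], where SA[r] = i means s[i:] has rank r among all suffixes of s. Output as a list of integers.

rank | idx | suffix
   0 |  37 | a
   1 |  21 | aaaaababaabbaaaba
   2 |  22 | aaaababaabbaaaba
   3 |   3 | aaaabbbababbbaaabbaaaaababaabbaaaba
   4 |  33 | aaaba
   5 |  23 | aaababaabbaaaba
   6 |  16 | aaabbaaaaababaabbaaaba
   7 |   4 | aaabbbababbbaaabbaaaaababaabbaaaba
   8 |  34 | aaba
   9 |  24 | aababaabbaaaba
  10 |  17 | aabbaaaaababaabbaaaba
  11 |  29 | aabbaaaba
  12 |   5 | aabbbababbbaaabbaaaaababaabbaaaba
  13 |  35 | aba
  14 |   1 | abaaaabbbababbbaaabbaaaaababaabbaaaba
  15 |  27 | abaabbaaaba
  16 |  25 | ababaabbaaaba
  17 |  10 | ababbbaaabbaaaaababaabbaaaba
  18 |  18 | abbaaaaababaabbaaaba
  19 |  30 | abbaaaba
  20 |  12 | abbbaaabbaaaaababaabbaaaba
  21 |   6 | abbbababbbaaabbaaaaababaabbaaaba
  22 |  36 | ba
  23 |  20 | baaaaababaabbaaaba
  24 |   2 | baaaabbbababbbaaabbaaaaababaabbaaaba
  25 |  32 | baaaba
  26 |  15 | baaabbaaaaababaabbaaaba
  27 |  28 | baabbaaaba
  28 |   0 | babaaaabbbababbbaaabbaaaaababaabbaaaba
  29 |  26 | babaabbaaaba
  30 |   9 | bababbbaaabbaaaaababaabbaaaba
  31 |  11 | babbbaaabbaaaaababaabbaaaba
  32 |  19 | bbaaaaababaabbaaaba
  33 |  31 | bbaaaba
  34 |  14 | bbaaabbaaaaababaabbaaaba
  35 |   8 | bbababbbaaabbaaaaababaabbaaaba
  36 |  13 | bbbaaabbaaaaababaabbaaaba
  37 |   7 | bbbababbbaaabbaaaaababaabbaaaba

[37, 21, 22, 3, 33, 23, 16, 4, 34, 24, 17, 29, 5, 35, 1, 27, 25, 10, 18, 30, 12, 6, 36, 20, 2, 32, 15, 28, 0, 26, 9, 11, 19, 31, 14, 8, 13, 7]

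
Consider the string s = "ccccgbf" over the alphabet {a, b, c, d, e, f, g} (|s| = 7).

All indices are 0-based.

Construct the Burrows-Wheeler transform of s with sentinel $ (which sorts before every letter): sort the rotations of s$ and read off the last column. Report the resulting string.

rank  rotation  last
    0  $ccccgbf  f
    1  bf$ccccg  g
    2  ccccgbf$  $
    3  cccgbf$c  c
    4  ccgbf$cc  c
    5  cgbf$ccc  c
    6  f$ccccgb  b
    7  gbf$cccc  c

fg$cccbc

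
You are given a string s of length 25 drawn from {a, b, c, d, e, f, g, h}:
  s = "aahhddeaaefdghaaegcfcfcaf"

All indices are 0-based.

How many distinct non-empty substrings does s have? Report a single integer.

300

rank→(start, suffix):
  0 → (7, 'aaefdghaaegcfcfcaf')
  1 → (14, 'aaegcfcfcaf')
  2 → (0, 'aahhddeaaefdghaaegcfcfcaf')
  3 → (8, 'aefdghaaegcfcfcaf')
  4 → (15, 'aegcfcfcaf')
  5 → (23, 'af')
  6 → (1, 'ahhddeaaefdghaaegcfcfcaf')
  7 → (22, 'caf')
  8 → (20, 'cfcaf')
  9 → (18, 'cfcfcaf')
  10 → (4, 'ddeaaefdghaaegcfcfcaf')
  11 → (5, 'deaaefdghaaegcfcfcaf')
  12 → (11, 'dghaaegcfcfcaf')
  13 → (6, 'eaaefdghaaegcfcfcaf')
  14 → (9, 'efdghaaegcfcfcaf')
  15 → (16, 'egcfcfcaf')
  16 → (24, 'f')
  17 → (21, 'fcaf')
  18 → (19, 'fcfcaf')
  19 → (10, 'fdghaaegcfcfcaf')
  20 → (17, 'gcfcfcaf')
  21 → (12, 'ghaaegcfcfcaf')
  22 → (13, 'haaegcfcfcaf')
  23 → (3, 'hddeaaefdghaaegcfcfcaf')
  24 → (2, 'hhddeaaefdghaaegcfcfcaf')

SA = [7, 14, 0, 8, 15, 23, 1, 22, 20, 18, 4, 5, 11, 6, 9, 16, 24, 21, 19, 10, 17, 12, 13, 3, 2]
i: (SA[i-1],SA[i]) lcp shared
  1: (7,14) 3 'aae'
  2: (14,0) 2 'aa'
  3: (0,8) 1 'a'
  4: (8,15) 2 'ae'
  5: (15,23) 1 'a'
  6: (23,1) 1 'a'
  7: (1,22) 0 ''
  8: (22,20) 1 'c'
  9: (20,18) 3 'cfc'
  10: (18,4) 0 ''
  11: (4,5) 1 'd'
  12: (5,11) 1 'd'
  13: (11,6) 0 ''
  14: (6,9) 1 'e'
  15: (9,16) 1 'e'
  16: (16,24) 0 ''
  17: (24,21) 1 'f'
  18: (21,19) 2 'fc'
  19: (19,10) 1 'f'
  20: (10,17) 0 ''
  21: (17,12) 1 'g'
  22: (12,13) 0 ''
  23: (13,3) 1 'h'
  24: (3,2) 1 'h'

n(n+1)/2 = 25·26/2 = 325
Σ LCP = 0 + 3 + 2 + 1 + 2 + 1 + 1 + 0 + 1 + 3 + 0 + 1 + 1 + 0 + 1 + 1 + 0 + 1 + 2 + 1 + 0 + 1 + 0 + 1 + 1 = 25
distinct = 325 − 25 = 300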